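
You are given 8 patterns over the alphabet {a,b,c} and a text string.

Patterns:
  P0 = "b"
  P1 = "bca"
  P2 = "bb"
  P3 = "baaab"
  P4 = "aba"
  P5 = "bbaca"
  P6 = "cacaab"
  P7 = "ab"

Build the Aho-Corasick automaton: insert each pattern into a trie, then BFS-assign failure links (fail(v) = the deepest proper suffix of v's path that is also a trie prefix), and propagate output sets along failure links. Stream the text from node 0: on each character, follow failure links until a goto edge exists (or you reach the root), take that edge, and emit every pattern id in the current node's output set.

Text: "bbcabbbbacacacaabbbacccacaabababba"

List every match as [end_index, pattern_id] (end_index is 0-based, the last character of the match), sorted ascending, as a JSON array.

Build:
Trie (insert patterns):
  0='ε' goto a→9 b→1 c→15
  1='b' goto a→5 b→4 c→2  ←P0
  2='bc' goto a→3
  3='bca' goto ·  ←P1
  4='bb' goto a→12  ←P2
  5='ba' goto a→6
  6='baa' goto a→7
  7='baaa' goto b→8
  8='baaab' goto ·  ←P3
  9='a' goto b→10
  10='ab' goto a→11  ←P7
  11='aba' goto ·  ←P4
  12='bba' goto c→13
  13='bbac' goto a→14
  14='bbaca' goto ·  ←P5
  15='c' goto a→16
  16='ca' goto c→17
  17='cac' goto a→18
  18='caca' goto a→19
  19='cacaa' goto b→20
  20='cacaab' goto ·  ←P6

Failure links (BFS by depth):
  n1('b'): parent n0 fail=0; on 'b' 0 → fail=0;  out {0}∪∅={0}
  n9('a'): parent n0 fail=0; on 'a' 0 → fail=0;  out ∅∪∅=∅
  n15('c'): parent n0 fail=0; on 'c' 0 → fail=0;  out ∅∪∅=∅
  n2('bc'): parent n1 fail=0; on 'c' 0 → fail=15;  out ∅∪∅=∅
  n4('bb'): parent n1 fail=0; on 'b' 0 → fail=1;  out {2}∪{0}={0,2}
  n5('ba'): parent n1 fail=0; on 'a' 0 → fail=9;  out ∅∪∅=∅
  n10('ab'): parent n9 fail=0; on 'b' 0 → fail=1;  out {7}∪{0}={0,7}
  n16('ca'): parent n15 fail=0; on 'a' 0 → fail=9;  out ∅∪∅=∅
  n3('bca'): parent n2 fail=15; on 'a' 15 → fail=16;  out {1}∪∅={1}
  n6('baa'): parent n5 fail=9; on 'a' 9→0 → fail=9;  out ∅∪∅=∅
  n11('aba'): parent n10 fail=1; on 'a' 1 → fail=5;  out {4}∪∅={4}
  n12('bba'): parent n4 fail=1; on 'a' 1 → fail=5;  out ∅∪∅=∅
  n17('cac'): parent n16 fail=9; on 'c' 9→0 → fail=15;  out ∅∪∅=∅
  n7('baaa'): parent n6 fail=9; on 'a' 9→0 → fail=9;  out ∅∪∅=∅
  n13('bbac'): parent n12 fail=5; on 'c' 5→9→0 → fail=15;  out ∅∪∅=∅
  n18('caca'): parent n17 fail=15; on 'a' 15 → fail=16;  out ∅∪∅=∅
  n8('baaab'): parent n7 fail=9; on 'b' 9 → fail=10;  out {3}∪{0,7}={0,3,7}
  n14('bbaca'): parent n13 fail=15; on 'a' 15 → fail=16;  out {5}∪∅={5}
  n19('cacaa'): parent n18 fail=16; on 'a' 16→9→0 → fail=9;  out ∅∪∅=∅
  n20('cacaab'): parent n19 fail=9; on 'b' 9 → fail=10;  out {6}∪{0,7}={0,6,7}

Scan:
[0] read 'b'  n0⇒n1  emit P0@[0:0]
[1] read 'b'  n1⇒n4  emit P0@[1:1],P2@[0:1]
[2] read 'c'  n4⇒n2 (via fail)
[3] read 'a'  n2⇒n3  emit P1@[1:3]
[4] read 'b'  n3⇒n10 (via fail)  emit P0@[4:4],P7@[3:4]
[5] read 'b'  n10⇒n4 (via fail)  emit P0@[5:5],P2@[4:5]
[6] read 'b'  n4⇒n4 (via fail)  emit P0@[6:6],P2@[5:6]
[7] read 'b'  n4⇒n4 (via fail)  emit P0@[7:7],P2@[6:7]
[8] read 'a'  n4⇒n12
[9] read 'c'  n12⇒n13
[10] read 'a'  n13⇒n14  emit P5@[6:10]
[11] read 'c'  n14⇒n17 (via fail)
[12] read 'a'  n17⇒n18
[13] read 'c'  n18⇒n17 (via fail)
[14] read 'a'  n17⇒n18
[15] read 'a'  n18⇒n19
[16] read 'b'  n19⇒n20  emit P0@[16:16],P6@[11:16],P7@[15:16]
[17] read 'b'  n20⇒n4 (via fail)  emit P0@[17:17],P2@[16:17]
[18] read 'b'  n4⇒n4 (via fail)  emit P0@[18:18],P2@[17:18]
[19] read 'a'  n4⇒n12
[20] read 'c'  n12⇒n13
[21] read 'c'  n13⇒n15 (via fail)
[22] read 'c'  n15⇒n15 (via fail)
[23] read 'a'  n15⇒n16
[24] read 'c'  n16⇒n17
[25] read 'a'  n17⇒n18
[26] read 'a'  n18⇒n19
[27] read 'b'  n19⇒n20  emit P0@[27:27],P6@[22:27],P7@[26:27]
[28] read 'a'  n20⇒n11 (via fail)  emit P4@[26:28]
[29] read 'b'  n11⇒n10 (via fail)  emit P0@[29:29],P7@[28:29]
[30] read 'a'  n10⇒n11  emit P4@[28:30]
[31] read 'b'  n11⇒n10 (via fail)  emit P0@[31:31],P7@[30:31]
[32] read 'b'  n10⇒n4 (via fail)  emit P0@[32:32],P2@[31:32]
[33] read 'a'  n4⇒n12

All matches (sorted): [[0,0],[1,0],[1,2],[3,1],[4,0],[4,7],[5,0],[5,2],[6,0],[6,2],[7,0],[7,2],[10,5],[16,0],[16,6],[16,7],[17,0],[17,2],[18,0],[18,2],[27,0],[27,6],[27,7],[28,4],[29,0],[29,7],[30,4],[31,0],[31,7],[32,0],[32,2]]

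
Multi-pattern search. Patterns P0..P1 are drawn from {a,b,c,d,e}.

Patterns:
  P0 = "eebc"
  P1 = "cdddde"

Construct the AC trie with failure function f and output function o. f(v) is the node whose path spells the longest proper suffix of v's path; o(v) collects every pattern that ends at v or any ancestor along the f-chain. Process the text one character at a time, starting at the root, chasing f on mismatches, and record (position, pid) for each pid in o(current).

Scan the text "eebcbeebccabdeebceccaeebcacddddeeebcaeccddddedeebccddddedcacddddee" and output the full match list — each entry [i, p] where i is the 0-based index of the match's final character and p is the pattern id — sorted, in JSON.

Build:
Trie nodes:
  n0 'ε': c→5 e→1
  n1 'e': e→2
  n2 'ee': b→3
  n3 'eeb': c→4
  n4 'eebc': ·  ←P0
  n5 'c': d→6
  n6 'cd': d→7
  n7 'cdd': d→8
  n8 'cddd': d→9
  n9 'cdddd': e→10
  n10 'cdddde': ·  ←P1

BFS fail/out derivation:
  fail(1) 'e': from fail(0)=0 chase 'e': 0 ⇒ 0;  out=∅∪out(0)=∅
  fail(5) 'c': from fail(0)=0 chase 'c': 0 ⇒ 0;  out=∅∪out(0)=∅
  fail(2) 'ee': from fail(1)=0 chase 'e': 0 ⇒ 1;  out=∅∪out(1)=∅
  fail(6) 'cd': from fail(5)=0 chase 'd': 0 ⇒ 0;  out=∅∪out(0)=∅
  fail(3) 'eeb': from fail(2)=1 chase 'b': 1→0 ⇒ 0;  out=∅∪out(0)=∅
  fail(7) 'cdd': from fail(6)=0 chase 'd': 0 ⇒ 0;  out=∅∪out(0)=∅
  fail(4) 'eebc': from fail(3)=0 chase 'c': 0 ⇒ 5;  out={0}∪out(5)={0}
  fail(8) 'cddd': from fail(7)=0 chase 'd': 0 ⇒ 0;  out=∅∪out(0)=∅
  fail(9) 'cdddd': from fail(8)=0 chase 'd': 0 ⇒ 0;  out=∅∪out(0)=∅
  fail(10) 'cdddde': from fail(9)=0 chase 'e': 0 ⇒ 1;  out={1}∪out(1)={1}

Run:
i=0 'e': node 0→1
i=1 'e': node 1→2
i=2 'b': node 2→3
i=3 'c': node 3→4  → match P0@[0:3]
i=4 'b': node 4→0 ·f
i=5 'e': node 0→1
i=6 'e': node 1→2
i=7 'b': node 2→3
i=8 'c': node 3→4  → match P0@[5:8]
i=9 'c': node 4→5 ·f
i=10 'a': node 5→0 ·f
i=11 'b': node 0→0
i=12 'd': node 0→0
i=13 'e': node 0→1
i=14 'e': node 1→2
i=15 'b': node 2→3
i=16 'c': node 3→4  → match P0@[13:16]
i=17 'e': node 4→1 ·f
i=18 'c': node 1→5 ·f
i=19 'c': node 5→5 ·f
i=20 'a': node 5→0 ·f
i=21 'e': node 0→1
i=22 'e': node 1→2
i=23 'b': node 2→3
i=24 'c': node 3→4  → match P0@[21:24]
i=25 'a': node 4→0 ·f
i=26 'c': node 0→5
i=27 'd': node 5→6
i=28 'd': node 6→7
i=29 'd': node 7→8
i=30 'd': node 8→9
i=31 'e': node 9→10  → match P1@[26:31]
i=32 'e': node 10→2 ·f
i=33 'e': node 2→2 ·f
i=34 'b': node 2→3
i=35 'c': node 3→4  → match P0@[32:35]
i=36 'a': node 4→0 ·f
i=37 'e': node 0→1
i=38 'c': node 1→5 ·f
i=39 'c': node 5→5 ·f
i=40 'd': node 5→6
i=41 'd': node 6→7
i=42 'd': node 7→8
i=43 'd': node 8→9
i=44 'e': node 9→10  → match P1@[39:44]
i=45 'd': node 10→0 ·f
i=46 'e': node 0→1
i=47 'e': node 1→2
i=48 'b': node 2→3
i=49 'c': node 3→4  → match P0@[46:49]
i=50 'c': node 4→5 ·f
i=51 'd': node 5→6
i=52 'd': node 6→7
i=53 'd': node 7→8
i=54 'd': node 8→9
i=55 'e': node 9→10  → match P1@[50:55]
i=56 'd': node 10→0 ·f
i=57 'c': node 0→5
i=58 'a': node 5→0 ·f
i=59 'c': node 0→5
i=60 'd': node 5→6
i=61 'd': node 6→7
i=62 'd': node 7→8
i=63 'd': node 8→9
i=64 'e': node 9→10  → match P1@[59:64]
i=65 'e': node 10→2 ·f

All matches (sorted): [[3,0],[8,0],[16,0],[24,0],[31,1],[35,0],[44,1],[49,0],[55,1],[64,1]]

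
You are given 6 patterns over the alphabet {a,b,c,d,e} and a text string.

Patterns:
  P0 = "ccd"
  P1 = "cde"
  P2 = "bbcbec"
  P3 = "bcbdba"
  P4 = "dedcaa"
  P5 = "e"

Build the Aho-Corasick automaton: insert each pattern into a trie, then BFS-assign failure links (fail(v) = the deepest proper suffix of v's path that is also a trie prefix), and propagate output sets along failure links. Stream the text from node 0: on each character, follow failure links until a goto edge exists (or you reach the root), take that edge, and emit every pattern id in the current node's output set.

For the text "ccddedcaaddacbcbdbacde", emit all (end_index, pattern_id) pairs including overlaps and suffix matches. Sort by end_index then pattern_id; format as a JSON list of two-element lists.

Build automaton:
Trie nodes:
  0='ε' goto b→6 c→1 d→17 e→23
  1='c' goto c→2 d→4
  2='cc' goto d→3
  3='ccd' goto ·  [P0 ends]
  4='cd' goto e→5
  5='cde' goto ·  [P1 ends]
  6='b' goto b→7 c→12
  7='bb' goto c→8
  8='bbc' goto b→9
  9='bbcb' goto e→10
  10='bbcbe' goto c→11
  11='bbcbec' goto ·  [P2 ends]
  12='bc' goto b→13
  13='bcb' goto d→14
  14='bcbd' goto b→15
  15='bcbdb' goto a→16
  16='bcbdba' goto ·  [P3 ends]
  17='d' goto e→18
  18='de' goto d→19
  19='ded' goto c→20
  20='dedc' goto a→21
  21='dedca' goto a→22
  22='dedcaa' goto ·  [P4 ends]
  23='e' goto ·  [P5 ends]

Failure links (BFS by depth):
  fail(1) 'c': from fail(0)=0 chase 'c': 0 ⇒ 0;  out=∅∪out(0)=∅
  fail(6) 'b': from fail(0)=0 chase 'b': 0 ⇒ 0;  out=∅∪out(0)=∅
  fail(17) 'd': from fail(0)=0 chase 'd': 0 ⇒ 0;  out=∅∪out(0)=∅
  fail(23) 'e': from fail(0)=0 chase 'e': 0 ⇒ 0;  out={5}∪out(0)={5}
  fail(2) 'cc': from fail(1)=0 chase 'c': 0 ⇒ 1;  out=∅∪out(1)=∅
  fail(4) 'cd': from fail(1)=0 chase 'd': 0 ⇒ 17;  out=∅∪out(17)=∅
  fail(7) 'bb': from fail(6)=0 chase 'b': 0 ⇒ 6;  out=∅∪out(6)=∅
  fail(12) 'bc': from fail(6)=0 chase 'c': 0 ⇒ 1;  out=∅∪out(1)=∅
  fail(18) 'de': from fail(17)=0 chase 'e': 0 ⇒ 23;  out=∅∪out(23)={5}
  fail(3) 'ccd': from fail(2)=1 chase 'd': 1 ⇒ 4;  out={0}∪out(4)={0}
  fail(5) 'cde': from fail(4)=17 chase 'e': 17 ⇒ 18;  out={1}∪out(18)={1,5}
  fail(8) 'bbc': from fail(7)=6 chase 'c': 6 ⇒ 12;  out=∅∪out(12)=∅
  fail(13) 'bcb': from fail(12)=1 chase 'b': 1→0 ⇒ 6;  out=∅∪out(6)=∅
  fail(19) 'ded': from fail(18)=23 chase 'd': 23→0 ⇒ 17;  out=∅∪out(17)=∅
  fail(9) 'bbcb': from fail(8)=12 chase 'b': 12 ⇒ 13;  out=∅∪out(13)=∅
  fail(14) 'bcbd': from fail(13)=6 chase 'd': 6→0 ⇒ 17;  out=∅∪out(17)=∅
  fail(20) 'dedc': from fail(19)=17 chase 'c': 17→0 ⇒ 1;  out=∅∪out(1)=∅
  fail(10) 'bbcbe': from fail(9)=13 chase 'e': 13→6→0 ⇒ 23;  out=∅∪out(23)={5}
  fail(15) 'bcbdb': from fail(14)=17 chase 'b': 17→0 ⇒ 6;  out=∅∪out(6)=∅
  fail(21) 'dedca': from fail(20)=1 chase 'a': 1→0 ⇒ 0;  out=∅∪out(0)=∅
  fail(11) 'bbcbec': from fail(10)=23 chase 'c': 23→0 ⇒ 1;  out={2}∪out(1)={2}
  fail(16) 'bcbdba': from fail(15)=6 chase 'a': 6→0 ⇒ 0;  out={3}∪out(0)={3}
  fail(22) 'dedcaa': from fail(21)=0 chase 'a': 0 ⇒ 0;  out={4}∪out(0)={4}

Text stream:
[0] read 'c'  n0⇒n1
[1] read 'c'  n1⇒n2
[2] read 'd'  n2⇒n3  → match P0@[0:2]
[3] read 'd'  n3⇒n17 (fail-walked)
[4] read 'e'  n17⇒n18  → match P5@[4:4]
[5] read 'd'  n18⇒n19
[6] read 'c'  n19⇒n20
[7] read 'a'  n20⇒n21
[8] read 'a'  n21⇒n22  → match P4@[3:8]
[9] read 'd'  n22⇒n17 (fail-walked)
[10] read 'd'  n17⇒n17 (fail-walked)
[11] read 'a'  n17⇒n0 (fail-walked)
[12] read 'c'  n0⇒n1
[13] read 'b'  n1⇒n6 (fail-walked)
[14] read 'c'  n6⇒n12
[15] read 'b'  n12⇒n13
[16] read 'd'  n13⇒n14
[17] read 'b'  n14⇒n15
[18] read 'a'  n15⇒n16  → match P3@[13:18]
[19] read 'c'  n16⇒n1 (fail-walked)
[20] read 'd'  n1⇒n4
[21] read 'e'  n4⇒n5  → match P1@[19:21],P5@[21:21]

Result: [[2,0],[4,5],[8,4],[18,3],[21,1],[21,5]]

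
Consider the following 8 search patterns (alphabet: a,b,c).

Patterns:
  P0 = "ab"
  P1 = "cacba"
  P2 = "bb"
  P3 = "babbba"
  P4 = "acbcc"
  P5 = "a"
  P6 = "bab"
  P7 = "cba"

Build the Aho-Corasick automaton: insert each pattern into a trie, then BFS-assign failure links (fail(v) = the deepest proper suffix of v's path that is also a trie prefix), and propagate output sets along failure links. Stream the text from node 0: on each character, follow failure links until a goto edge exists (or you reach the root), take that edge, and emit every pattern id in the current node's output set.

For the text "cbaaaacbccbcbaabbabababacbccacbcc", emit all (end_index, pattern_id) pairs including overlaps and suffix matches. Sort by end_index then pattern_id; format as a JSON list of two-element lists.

Build automaton:
Trie (insert patterns):
  0='ε' goto a→1 b→8 c→3
  1='a' goto b→2 c→15  [P5 ends]
  2='ab' goto ·  [P0 ends]
  3='c' goto a→4 b→19
  4='ca' goto c→5
  5='cac' goto b→6
  6='cacb' goto a→7
  7='cacba' goto ·  [P1 ends]
  8='b' goto a→10 b→9
  9='bb' goto ·  [P2 ends]
  10='ba' goto b→11
  11='bab' goto b→12  [P6 ends]
  12='babb' goto b→13
  13='babbb' goto a→14
  14='babbba' goto ·  [P3 ends]
  15='ac' goto b→16
  16='acb' goto c→17
  17='acbc' goto c→18
  18='acbcc' goto ·  [P4 ends]
  19='cb' goto a→20
  20='cba' goto ·  [P7 ends]

BFS fail/out derivation:
  fail(1) 'a': from fail(0)=0 chase 'a': 0 ⇒ 0;  out={5}∪out(0)={5}
  fail(3) 'c': from fail(0)=0 chase 'c': 0 ⇒ 0;  out=∅∪out(0)=∅
  fail(8) 'b': from fail(0)=0 chase 'b': 0 ⇒ 0;  out=∅∪out(0)=∅
  fail(2) 'ab': from fail(1)=0 chase 'b': 0 ⇒ 8;  out={0}∪out(8)={0}
  fail(4) 'ca': from fail(3)=0 chase 'a': 0 ⇒ 1;  out=∅∪out(1)={5}
  fail(9) 'bb': from fail(8)=0 chase 'b': 0 ⇒ 8;  out={2}∪out(8)={2}
  fail(10) 'ba': from fail(8)=0 chase 'a': 0 ⇒ 1;  out=∅∪out(1)={5}
  fail(15) 'ac': from fail(1)=0 chase 'c': 0 ⇒ 3;  out=∅∪out(3)=∅
  fail(19) 'cb': from fail(3)=0 chase 'b': 0 ⇒ 8;  out=∅∪out(8)=∅
  fail(5) 'cac': from fail(4)=1 chase 'c': 1 ⇒ 15;  out=∅∪out(15)=∅
  fail(11) 'bab': from fail(10)=1 chase 'b': 1 ⇒ 2;  out={6}∪out(2)={0,6}
  fail(16) 'acb': from fail(15)=3 chase 'b': 3 ⇒ 19;  out=∅∪out(19)=∅
  fail(20) 'cba': from fail(19)=8 chase 'a': 8 ⇒ 10;  out={7}∪out(10)={5,7}
  fail(6) 'cacb': from fail(5)=15 chase 'b': 15 ⇒ 16;  out=∅∪out(16)=∅
  fail(12) 'babb': from fail(11)=2 chase 'b': 2→8 ⇒ 9;  out=∅∪out(9)={2}
  fail(17) 'acbc': from fail(16)=19 chase 'c': 19→8→0 ⇒ 3;  out=∅∪out(3)=∅
  fail(7) 'cacba': from fail(6)=16 chase 'a': 16→19 ⇒ 20;  out={1}∪out(20)={1,5,7}
  fail(13) 'babbb': from fail(12)=9 chase 'b': 9→8 ⇒ 9;  out=∅∪out(9)={2}
  fail(18) 'acbcc': from fail(17)=3 chase 'c': 3→0 ⇒ 3;  out={4}∪out(3)={4}
  fail(14) 'babbba': from fail(13)=9 chase 'a': 9→8 ⇒ 10;  out={3}∪out(10)={3,5}

Text stream:
pos 0 'c': at 3
pos 1 'b': at 19
pos 2 'a': at 20  emit P5@[2:2],P7@[0:2]
pos 3 'a': at 1 (fail-walked)  emit P5@[3:3]
pos 4 'a': at 1 (fail-walked)  emit P5@[4:4]
pos 5 'a': at 1 (fail-walked)  emit P5@[5:5]
pos 6 'c': at 15
pos 7 'b': at 16
pos 8 'c': at 17
pos 9 'c': at 18  emit P4@[5:9]
pos 10 'b': at 19 (fail-walked)
pos 11 'c': at 3 (fail-walked)
pos 12 'b': at 19
pos 13 'a': at 20  emit P5@[13:13],P7@[11:13]
pos 14 'a': at 1 (fail-walked)  emit P5@[14:14]
pos 15 'b': at 2  emit P0@[14:15]
pos 16 'b': at 9 (fail-walked)  emit P2@[15:16]
pos 17 'a': at 10 (fail-walked)  emit P5@[17:17]
pos 18 'b': at 11  emit P0@[17:18],P6@[16:18]
pos 19 'a': at 10 (fail-walked)  emit P5@[19:19]
pos 20 'b': at 11  emit P0@[19:20],P6@[18:20]
pos 21 'a': at 10 (fail-walked)  emit P5@[21:21]
pos 22 'b': at 11  emit P0@[21:22],P6@[20:22]
pos 23 'a': at 10 (fail-walked)  emit P5@[23:23]
pos 24 'c': at 15 (fail-walked)
pos 25 'b': at 16
pos 26 'c': at 17
pos 27 'c': at 18  emit P4@[23:27]
pos 28 'a': at 4 (fail-walked)  emit P5@[28:28]
pos 29 'c': at 5
pos 30 'b': at 6
pos 31 'c': at 17 (fail-walked)
pos 32 'c': at 18  emit P4@[28:32]

All matches (sorted): [[2,5],[2,7],[3,5],[4,5],[5,5],[9,4],[13,5],[13,7],[14,5],[15,0],[16,2],[17,5],[18,0],[18,6],[19,5],[20,0],[20,6],[21,5],[22,0],[22,6],[23,5],[27,4],[28,5],[32,4]]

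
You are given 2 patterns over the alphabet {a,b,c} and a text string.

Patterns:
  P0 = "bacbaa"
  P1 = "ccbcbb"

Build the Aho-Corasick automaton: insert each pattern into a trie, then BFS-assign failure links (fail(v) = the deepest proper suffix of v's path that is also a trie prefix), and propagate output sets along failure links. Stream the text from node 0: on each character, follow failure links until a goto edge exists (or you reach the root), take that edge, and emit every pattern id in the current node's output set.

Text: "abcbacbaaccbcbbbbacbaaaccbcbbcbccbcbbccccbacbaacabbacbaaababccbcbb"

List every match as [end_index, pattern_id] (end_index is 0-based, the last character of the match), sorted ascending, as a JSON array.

Construct AC machine:
Trie nodes:
  0='ε' goto b→1 c→7
  1='b' goto a→2
  2='ba' goto c→3
  3='bac' goto b→4
  4='bacb' goto a→5
  5='bacba' goto a→6
  6='bacbaa' goto ·  [P0 ends]
  7='c' goto c→8
  8='cc' goto b→9
  9='ccb' goto c→10
  10='ccbc' goto b→11
  11='ccbcb' goto b→12
  12='ccbcbb' goto ·  [P1 ends]

BFS fail/out derivation:
  n1('b'): parent n0 fail=0; on 'b' 0 → fail=0;  out ∅∪∅=∅
  n7('c'): parent n0 fail=0; on 'c' 0 → fail=0;  out ∅∪∅=∅
  n2('ba'): parent n1 fail=0; on 'a' 0 → fail=0;  out ∅∪∅=∅
  n8('cc'): parent n7 fail=0; on 'c' 0 → fail=7;  out ∅∪∅=∅
  n3('bac'): parent n2 fail=0; on 'c' 0 → fail=7;  out ∅∪∅=∅
  n9('ccb'): parent n8 fail=7; on 'b' 7→0 → fail=1;  out ∅∪∅=∅
  n4('bacb'): parent n3 fail=7; on 'b' 7→0 → fail=1;  out ∅∪∅=∅
  n10('ccbc'): parent n9 fail=1; on 'c' 1→0 → fail=7;  out ∅∪∅=∅
  n5('bacba'): parent n4 fail=1; on 'a' 1 → fail=2;  out ∅∪∅=∅
  n11('ccbcb'): parent n10 fail=7; on 'b' 7→0 → fail=1;  out ∅∪∅=∅
  n6('bacbaa'): parent n5 fail=2; on 'a' 2→0 → fail=0;  out {0}∪∅={0}
  n12('ccbcbb'): parent n11 fail=1; on 'b' 1→0 → fail=1;  out {1}∪∅={1}

Run:
pos 0 'a': at 0
pos 1 'b': at 1
pos 2 'c': at 7 ·f
pos 3 'b': at 1 ·f
pos 4 'a': at 2
pos 5 'c': at 3
pos 6 'b': at 4
pos 7 'a': at 5
pos 8 'a': at 6  emit P0@[3:8]
pos 9 'c': at 7 ·f
pos 10 'c': at 8
pos 11 'b': at 9
pos 12 'c': at 10
pos 13 'b': at 11
pos 14 'b': at 12  emit P1@[9:14]
pos 15 'b': at 1 ·f
pos 16 'b': at 1 ·f
pos 17 'a': at 2
pos 18 'c': at 3
pos 19 'b': at 4
pos 20 'a': at 5
pos 21 'a': at 6  emit P0@[16:21]
pos 22 'a': at 0 ·f
pos 23 'c': at 7
pos 24 'c': at 8
pos 25 'b': at 9
pos 26 'c': at 10
pos 27 'b': at 11
pos 28 'b': at 12  emit P1@[23:28]
pos 29 'c': at 7 ·f
pos 30 'b': at 1 ·f
pos 31 'c': at 7 ·f
pos 32 'c': at 8
pos 33 'b': at 9
pos 34 'c': at 10
pos 35 'b': at 11
pos 36 'b': at 12  emit P1@[31:36]
pos 37 'c': at 7 ·f
pos 38 'c': at 8
pos 39 'c': at 8 ·f
pos 40 'c': at 8 ·f
pos 41 'b': at 9
pos 42 'a': at 2 ·f
pos 43 'c': at 3
pos 44 'b': at 4
pos 45 'a': at 5
pos 46 'a': at 6  emit P0@[41:46]
pos 47 'c': at 7 ·f
pos 48 'a': at 0 ·f
pos 49 'b': at 1
pos 50 'b': at 1 ·f
pos 51 'a': at 2
pos 52 'c': at 3
pos 53 'b': at 4
pos 54 'a': at 5
pos 55 'a': at 6  emit P0@[50:55]
pos 56 'a': at 0 ·f
pos 57 'b': at 1
pos 58 'a': at 2
pos 59 'b': at 1 ·f
pos 60 'c': at 7 ·f
pos 61 'c': at 8
pos 62 'b': at 9
pos 63 'c': at 10
pos 64 'b': at 11
pos 65 'b': at 12  emit P1@[60:65]

Matches: [[8,0],[14,1],[21,0],[28,1],[36,1],[46,0],[55,0],[65,1]]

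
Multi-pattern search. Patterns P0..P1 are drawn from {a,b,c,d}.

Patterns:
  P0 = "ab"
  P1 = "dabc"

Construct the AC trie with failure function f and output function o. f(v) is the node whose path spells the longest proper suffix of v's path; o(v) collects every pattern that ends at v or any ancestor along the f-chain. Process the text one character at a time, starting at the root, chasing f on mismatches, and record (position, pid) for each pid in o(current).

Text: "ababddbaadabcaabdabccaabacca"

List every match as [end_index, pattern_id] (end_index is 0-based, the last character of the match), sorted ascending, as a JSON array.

Build:
Trie nodes:
  n0 'ε': a→1 d→3
  n1 'a': b→2
  n2 'ab': ·  ←P0
  n3 'd': a→4
  n4 'da': b→5
  n5 'dab': c→6
  n6 'dabc': ·  ←P1

BFS fail/out derivation:
  fail(1) 'a': from fail(0)=0 chase 'a': 0 ⇒ 0;  out=∅∪out(0)=∅
  fail(3) 'd': from fail(0)=0 chase 'd': 0 ⇒ 0;  out=∅∪out(0)=∅
  fail(2) 'ab': from fail(1)=0 chase 'b': 0 ⇒ 0;  out={0}∪out(0)={0}
  fail(4) 'da': from fail(3)=0 chase 'a': 0 ⇒ 1;  out=∅∪out(1)=∅
  fail(5) 'dab': from fail(4)=1 chase 'b': 1 ⇒ 2;  out=∅∪out(2)={0}
  fail(6) 'dabc': from fail(5)=2 chase 'c': 2→0 ⇒ 0;  out={1}∪out(0)={1}

Text stream:
pos 0 'a': at 1
pos 1 'b': at 2  → match P0@[0:1]
pos 2 'a': at 1 (fail-walked)
pos 3 'b': at 2  → match P0@[2:3]
pos 4 'd': at 3 (fail-walked)
pos 5 'd': at 3 (fail-walked)
pos 6 'b': at 0 (fail-walked)
pos 7 'a': at 1
pos 8 'a': at 1 (fail-walked)
pos 9 'd': at 3 (fail-walked)
pos 10 'a': at 4
pos 11 'b': at 5  → match P0@[10:11]
pos 12 'c': at 6  → match P1@[9:12]
pos 13 'a': at 1 (fail-walked)
pos 14 'a': at 1 (fail-walked)
pos 15 'b': at 2  → match P0@[14:15]
pos 16 'd': at 3 (fail-walked)
pos 17 'a': at 4
pos 18 'b': at 5  → match P0@[17:18]
pos 19 'c': at 6  → match P1@[16:19]
pos 20 'c': at 0 (fail-walked)
pos 21 'a': at 1
pos 22 'a': at 1 (fail-walked)
pos 23 'b': at 2  → match P0@[22:23]
pos 24 'a': at 1 (fail-walked)
pos 25 'c': at 0 (fail-walked)
pos 26 'c': at 0
pos 27 'a': at 1

Result: [[1,0],[3,0],[11,0],[12,1],[15,0],[18,0],[19,1],[23,0]]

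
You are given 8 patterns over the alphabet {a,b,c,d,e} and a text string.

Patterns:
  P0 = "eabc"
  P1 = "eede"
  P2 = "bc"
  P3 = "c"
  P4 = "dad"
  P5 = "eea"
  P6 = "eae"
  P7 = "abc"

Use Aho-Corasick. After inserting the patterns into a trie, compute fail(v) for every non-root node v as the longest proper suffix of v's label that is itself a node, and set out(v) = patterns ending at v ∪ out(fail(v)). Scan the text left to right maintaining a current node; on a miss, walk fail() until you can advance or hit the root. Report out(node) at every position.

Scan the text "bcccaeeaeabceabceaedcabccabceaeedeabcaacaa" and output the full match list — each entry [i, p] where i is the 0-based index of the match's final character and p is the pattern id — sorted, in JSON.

Build automaton:
Trie nodes:
  n0 'ε': a→16 b→8 c→10 d→11 e→1
  n1 'e': a→2 e→5
  n2 'ea': b→3 e→15
  n3 'eab': c→4
  n4 'eabc': ·  ←P0
  n5 'ee': a→14 d→6
  n6 'eed': e→7
  n7 'eede': ·  ←P1
  n8 'b': c→9
  n9 'bc': ·  ←P2
  n10 'c': ·  ←P3
  n11 'd': a→12
  n12 'da': d→13
  n13 'dad': ·  ←P4
  n14 'eea': ·  ←P5
  n15 'eae': ·  ←P6
  n16 'a': b→17
  n17 'ab': c→18
  n18 'abc': ·  ←P7

Failure links (BFS by depth):
  n1('e'): parent n0 fail=0; on 'e' 0 → fail=0;  out ∅∪∅=∅
  n8('b'): parent n0 fail=0; on 'b' 0 → fail=0;  out ∅∪∅=∅
  n10('c'): parent n0 fail=0; on 'c' 0 → fail=0;  out {3}∪∅={3}
  n11('d'): parent n0 fail=0; on 'd' 0 → fail=0;  out ∅∪∅=∅
  n16('a'): parent n0 fail=0; on 'a' 0 → fail=0;  out ∅∪∅=∅
  n2('ea'): parent n1 fail=0; on 'a' 0 → fail=16;  out ∅∪∅=∅
  n5('ee'): parent n1 fail=0; on 'e' 0 → fail=1;  out ∅∪∅=∅
  n9('bc'): parent n8 fail=0; on 'c' 0 → fail=10;  out {2}∪{3}={2,3}
  n12('da'): parent n11 fail=0; on 'a' 0 → fail=16;  out ∅∪∅=∅
  n17('ab'): parent n16 fail=0; on 'b' 0 → fail=8;  out ∅∪∅=∅
  n3('eab'): parent n2 fail=16; on 'b' 16 → fail=17;  out ∅∪∅=∅
  n6('eed'): parent n5 fail=1; on 'd' 1→0 → fail=11;  out ∅∪∅=∅
  n13('dad'): parent n12 fail=16; on 'd' 16→0 → fail=11;  out {4}∪∅={4}
  n14('eea'): parent n5 fail=1; on 'a' 1 → fail=2;  out {5}∪∅={5}
  n15('eae'): parent n2 fail=16; on 'e' 16→0 → fail=1;  out {6}∪∅={6}
  n18('abc'): parent n17 fail=8; on 'c' 8 → fail=9;  out {7}∪{2,3}={2,3,7}
  n4('eabc'): parent n3 fail=17; on 'c' 17 → fail=18;  out {0}∪{2,3,7}={0,2,3,7}
  n7('eede'): parent n6 fail=11; on 'e' 11→0 → fail=1;  out {1}∪∅={1}

Run:
pos 0 'b': at 8
pos 1 'c': at 9  → match P2@[0:1],P3@[1:1]
pos 2 'c': at 10 ·f  → match P3@[2:2]
pos 3 'c': at 10 ·f  → match P3@[3:3]
pos 4 'a': at 16 ·f
pos 5 'e': at 1 ·f
pos 6 'e': at 5
pos 7 'a': at 14  → match P5@[5:7]
pos 8 'e': at 15 ·f  → match P6@[6:8]
pos 9 'a': at 2 ·f
pos 10 'b': at 3
pos 11 'c': at 4  → match P0@[8:11],P2@[10:11],P3@[11:11],P7@[9:11]
pos 12 'e': at 1 ·f
pos 13 'a': at 2
pos 14 'b': at 3
pos 15 'c': at 4  → match P0@[12:15],P2@[14:15],P3@[15:15],P7@[13:15]
pos 16 'e': at 1 ·f
pos 17 'a': at 2
pos 18 'e': at 15  → match P6@[16:18]
pos 19 'd': at 11 ·f
pos 20 'c': at 10 ·f  → match P3@[20:20]
pos 21 'a': at 16 ·f
pos 22 'b': at 17
pos 23 'c': at 18  → match P2@[22:23],P3@[23:23],P7@[21:23]
pos 24 'c': at 10 ·f  → match P3@[24:24]
pos 25 'a': at 16 ·f
pos 26 'b': at 17
pos 27 'c': at 18  → match P2@[26:27],P3@[27:27],P7@[25:27]
pos 28 'e': at 1 ·f
pos 29 'a': at 2
pos 30 'e': at 15  → match P6@[28:30]
pos 31 'e': at 5 ·f
pos 32 'd': at 6
pos 33 'e': at 7  → match P1@[30:33]
pos 34 'a': at 2 ·f
pos 35 'b': at 3
pos 36 'c': at 4  → match P0@[33:36],P2@[35:36],P3@[36:36],P7@[34:36]
pos 37 'a': at 16 ·f
pos 38 'a': at 16 ·f
pos 39 'c': at 10 ·f  → match P3@[39:39]
pos 40 'a': at 16 ·f
pos 41 'a': at 16 ·f

Result: [[1,2],[1,3],[2,3],[3,3],[7,5],[8,6],[11,0],[11,2],[11,3],[11,7],[15,0],[15,2],[15,3],[15,7],[18,6],[20,3],[23,2],[23,3],[23,7],[24,3],[27,2],[27,3],[27,7],[30,6],[33,1],[36,0],[36,2],[36,3],[36,7],[39,3]]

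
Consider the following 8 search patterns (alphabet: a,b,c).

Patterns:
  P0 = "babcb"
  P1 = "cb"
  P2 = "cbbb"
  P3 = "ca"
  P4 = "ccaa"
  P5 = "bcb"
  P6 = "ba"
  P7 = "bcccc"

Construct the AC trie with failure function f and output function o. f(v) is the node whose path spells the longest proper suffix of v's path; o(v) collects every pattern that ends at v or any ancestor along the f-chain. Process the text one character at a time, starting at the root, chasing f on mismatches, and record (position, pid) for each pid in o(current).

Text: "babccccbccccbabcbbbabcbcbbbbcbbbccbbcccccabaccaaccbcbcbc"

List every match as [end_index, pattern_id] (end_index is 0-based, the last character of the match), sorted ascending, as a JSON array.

Build:
Trie nodes:
  n0 'ε': b→1 c→6
  n1 'b': a→2 c→14
  n2 'ba': b→3  [P6 ends]
  n3 'bab': c→4
  n4 'babc': b→5
  n5 'babcb': ·  [P0 ends]
  n6 'c': a→10 b→7 c→11
  n7 'cb': b→8  [P1 ends]
  n8 'cbb': b→9
  n9 'cbbb': ·  [P2 ends]
  n10 'ca': ·  [P3 ends]
  n11 'cc': a→12
  n12 'cca': a→13
  n13 'ccaa': ·  [P4 ends]
  n14 'bc': b→15 c→16
  n15 'bcb': ·  [P5 ends]
  n16 'bcc': c→17
  n17 'bccc': c→18
  n18 'bcccc': ·  [P7 ends]

BFS fail/out derivation:
  fail(1) 'b': from fail(0)=0 chase 'b': 0 ⇒ 0;  out=∅∪out(0)=∅
  fail(6) 'c': from fail(0)=0 chase 'c': 0 ⇒ 0;  out=∅∪out(0)=∅
  fail(2) 'ba': from fail(1)=0 chase 'a': 0 ⇒ 0;  out={6}∪out(0)={6}
  fail(7) 'cb': from fail(6)=0 chase 'b': 0 ⇒ 1;  out={1}∪out(1)={1}
  fail(10) 'ca': from fail(6)=0 chase 'a': 0 ⇒ 0;  out={3}∪out(0)={3}
  fail(11) 'cc': from fail(6)=0 chase 'c': 0 ⇒ 6;  out=∅∪out(6)=∅
  fail(14) 'bc': from fail(1)=0 chase 'c': 0 ⇒ 6;  out=∅∪out(6)=∅
  fail(3) 'bab': from fail(2)=0 chase 'b': 0 ⇒ 1;  out=∅∪out(1)=∅
  fail(8) 'cbb': from fail(7)=1 chase 'b': 1→0 ⇒ 1;  out=∅∪out(1)=∅
  fail(12) 'cca': from fail(11)=6 chase 'a': 6 ⇒ 10;  out=∅∪out(10)={3}
  fail(15) 'bcb': from fail(14)=6 chase 'b': 6 ⇒ 7;  out={5}∪out(7)={1,5}
  fail(16) 'bcc': from fail(14)=6 chase 'c': 6 ⇒ 11;  out=∅∪out(11)=∅
  fail(4) 'babc': from fail(3)=1 chase 'c': 1 ⇒ 14;  out=∅∪out(14)=∅
  fail(9) 'cbbb': from fail(8)=1 chase 'b': 1→0 ⇒ 1;  out={2}∪out(1)={2}
  fail(13) 'ccaa': from fail(12)=10 chase 'a': 10→0 ⇒ 0;  out={4}∪out(0)={4}
  fail(17) 'bccc': from fail(16)=11 chase 'c': 11→6 ⇒ 11;  out=∅∪out(11)=∅
  fail(5) 'babcb': from fail(4)=14 chase 'b': 14 ⇒ 15;  out={0}∪out(15)={0,1,5}
  fail(18) 'bcccc': from fail(17)=11 chase 'c': 11→6 ⇒ 11;  out={7}∪out(11)={7}

Scan:
i=0 'b': node 0→1
i=1 'a': node 1→2  emit P6@[0:1]
i=2 'b': node 2→3
i=3 'c': node 3→4
i=4 'c': node 4→16 (fail-walked)
i=5 'c': node 16→17
i=6 'c': node 17→18  emit P7@[2:6]
i=7 'b': node 18→7 (fail-walked)  emit P1@[6:7]
i=8 'c': node 7→14 (fail-walked)
i=9 'c': node 14→16
i=10 'c': node 16→17
i=11 'c': node 17→18  emit P7@[7:11]
i=12 'b': node 18→7 (fail-walked)  emit P1@[11:12]
i=13 'a': node 7→2 (fail-walked)  emit P6@[12:13]
i=14 'b': node 2→3
i=15 'c': node 3→4
i=16 'b': node 4→5  emit P0@[12:16],P1@[15:16],P5@[14:16]
i=17 'b': node 5→8 (fail-walked)
i=18 'b': node 8→9  emit P2@[15:18]
i=19 'a': node 9→2 (fail-walked)  emit P6@[18:19]
i=20 'b': node 2→3
i=21 'c': node 3→4
i=22 'b': node 4→5  emit P0@[18:22],P1@[21:22],P5@[20:22]
i=23 'c': node 5→14 (fail-walked)
i=24 'b': node 14→15  emit P1@[23:24],P5@[22:24]
i=25 'b': node 15→8 (fail-walked)
i=26 'b': node 8→9  emit P2@[23:26]
i=27 'b': node 9→1 (fail-walked)
i=28 'c': node 1→14
i=29 'b': node 14→15  emit P1@[28:29],P5@[27:29]
i=30 'b': node 15→8 (fail-walked)
i=31 'b': node 8→9  emit P2@[28:31]
i=32 'c': node 9→14 (fail-walked)
i=33 'c': node 14→16
i=34 'b': node 16→7 (fail-walked)  emit P1@[33:34]
i=35 'b': node 7→8
i=36 'c': node 8→14 (fail-walked)
i=37 'c': node 14→16
i=38 'c': node 16→17
i=39 'c': node 17→18  emit P7@[35:39]
i=40 'c': node 18→11 (fail-walked)
i=41 'a': node 11→12  emit P3@[40:41]
i=42 'b': node 12→1 (fail-walked)
i=43 'a': node 1→2  emit P6@[42:43]
i=44 'c': node 2→6 (fail-walked)
i=45 'c': node 6→11
i=46 'a': node 11→12  emit P3@[45:46]
i=47 'a': node 12→13  emit P4@[44:47]
i=48 'c': node 13→6 (fail-walked)
i=49 'c': node 6→11
i=50 'b': node 11→7 (fail-walked)  emit P1@[49:50]
i=51 'c': node 7→14 (fail-walked)
i=52 'b': node 14→15  emit P1@[51:52],P5@[50:52]
i=53 'c': node 15→14 (fail-walked)
i=54 'b': node 14→15  emit P1@[53:54],P5@[52:54]
i=55 'c': node 15→14 (fail-walked)

Matches: [[1,6],[6,7],[7,1],[11,7],[12,1],[13,6],[16,0],[16,1],[16,5],[18,2],[19,6],[22,0],[22,1],[22,5],[24,1],[24,5],[26,2],[29,1],[29,5],[31,2],[34,1],[39,7],[41,3],[43,6],[46,3],[47,4],[50,1],[52,1],[52,5],[54,1],[54,5]]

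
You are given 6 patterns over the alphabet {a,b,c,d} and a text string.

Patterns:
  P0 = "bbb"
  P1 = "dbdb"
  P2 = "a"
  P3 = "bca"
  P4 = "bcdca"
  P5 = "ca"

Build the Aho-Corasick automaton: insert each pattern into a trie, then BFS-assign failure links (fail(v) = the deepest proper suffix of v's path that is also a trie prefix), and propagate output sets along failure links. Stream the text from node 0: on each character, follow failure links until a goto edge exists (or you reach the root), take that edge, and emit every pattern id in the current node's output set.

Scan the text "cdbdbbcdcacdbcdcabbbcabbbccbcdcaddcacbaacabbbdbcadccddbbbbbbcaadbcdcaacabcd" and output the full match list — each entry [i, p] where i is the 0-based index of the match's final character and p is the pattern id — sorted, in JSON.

Build:
Trie nodes:
  0='ε' goto a→8 b→1 c→14 d→4
  1='b' goto b→2 c→9
  2='bb' goto b→3
  3='bbb' goto ·  ←P0
  4='d' goto b→5
  5='db' goto d→6
  6='dbd' goto b→7
  7='dbdb' goto ·  ←P1
  8='a' goto ·  ←P2
  9='bc' goto a→10 d→11
  10='bca' goto ·  ←P3
  11='bcd' goto c→12
  12='bcdc' goto a→13
  13='bcdca' goto ·  ←P4
  14='c' goto a→15
  15='ca' goto ·  ←P5

Failure links (BFS by depth):
  n1('b'): parent n0 fail=0; on 'b' 0 → fail=0;  out ∅∪∅=∅
  n4('d'): parent n0 fail=0; on 'd' 0 → fail=0;  out ∅∪∅=∅
  n8('a'): parent n0 fail=0; on 'a' 0 → fail=0;  out {2}∪∅={2}
  n14('c'): parent n0 fail=0; on 'c' 0 → fail=0;  out ∅∪∅=∅
  n2('bb'): parent n1 fail=0; on 'b' 0 → fail=1;  out ∅∪∅=∅
  n5('db'): parent n4 fail=0; on 'b' 0 → fail=1;  out ∅∪∅=∅
  n9('bc'): parent n1 fail=0; on 'c' 0 → fail=14;  out ∅∪∅=∅
  n15('ca'): parent n14 fail=0; on 'a' 0 → fail=8;  out {5}∪{2}={2,5}
  n3('bbb'): parent n2 fail=1; on 'b' 1 → fail=2;  out {0}∪∅={0}
  n6('dbd'): parent n5 fail=1; on 'd' 1→0 → fail=4;  out ∅∪∅=∅
  n10('bca'): parent n9 fail=14; on 'a' 14 → fail=15;  out {3}∪{2,5}={2,3,5}
  n11('bcd'): parent n9 fail=14; on 'd' 14→0 → fail=4;  out ∅∪∅=∅
  n7('dbdb'): parent n6 fail=4; on 'b' 4 → fail=5;  out {1}∪∅={1}
  n12('bcdc'): parent n11 fail=4; on 'c' 4→0 → fail=14;  out ∅∪∅=∅
  n13('bcdca'): parent n12 fail=14; on 'a' 14 → fail=15;  out {4}∪{2,5}={2,4,5}

Text stream:
pos 0 'c': at 14
pos 1 'd': at 4 (fail-walked)
pos 2 'b': at 5
pos 3 'd': at 6
pos 4 'b': at 7  emit P1@[1:4]
pos 5 'b': at 2 (fail-walked)
pos 6 'c': at 9 (fail-walked)
pos 7 'd': at 11
pos 8 'c': at 12
pos 9 'a': at 13  emit P2@[9:9],P4@[5:9],P5@[8:9]
pos 10 'c': at 14 (fail-walked)
pos 11 'd': at 4 (fail-walked)
pos 12 'b': at 5
pos 13 'c': at 9 (fail-walked)
pos 14 'd': at 11
pos 15 'c': at 12
pos 16 'a': at 13  emit P2@[16:16],P4@[12:16],P5@[15:16]
pos 17 'b': at 1 (fail-walked)
pos 18 'b': at 2
pos 19 'b': at 3  emit P0@[17:19]
pos 20 'c': at 9 (fail-walked)
pos 21 'a': at 10  emit P2@[21:21],P3@[19:21],P5@[20:21]
pos 22 'b': at 1 (fail-walked)
pos 23 'b': at 2
pos 24 'b': at 3  emit P0@[22:24]
pos 25 'c': at 9 (fail-walked)
pos 26 'c': at 14 (fail-walked)
pos 27 'b': at 1 (fail-walked)
pos 28 'c': at 9
pos 29 'd': at 11
pos 30 'c': at 12
pos 31 'a': at 13  emit P2@[31:31],P4@[27:31],P5@[30:31]
pos 32 'd': at 4 (fail-walked)
pos 33 'd': at 4 (fail-walked)
pos 34 'c': at 14 (fail-walked)
pos 35 'a': at 15  emit P2@[35:35],P5@[34:35]
pos 36 'c': at 14 (fail-walked)
pos 37 'b': at 1 (fail-walked)
pos 38 'a': at 8 (fail-walked)  emit P2@[38:38]
pos 39 'a': at 8 (fail-walked)  emit P2@[39:39]
pos 40 'c': at 14 (fail-walked)
pos 41 'a': at 15  emit P2@[41:41],P5@[40:41]
pos 42 'b': at 1 (fail-walked)
pos 43 'b': at 2
pos 44 'b': at 3  emit P0@[42:44]
pos 45 'd': at 4 (fail-walked)
pos 46 'b': at 5
pos 47 'c': at 9 (fail-walked)
pos 48 'a': at 10  emit P2@[48:48],P3@[46:48],P5@[47:48]
pos 49 'd': at 4 (fail-walked)
pos 50 'c': at 14 (fail-walked)
pos 51 'c': at 14 (fail-walked)
pos 52 'd': at 4 (fail-walked)
pos 53 'd': at 4 (fail-walked)
pos 54 'b': at 5
pos 55 'b': at 2 (fail-walked)
pos 56 'b': at 3  emit P0@[54:56]
pos 57 'b': at 3 (fail-walked)  emit P0@[55:57]
pos 58 'b': at 3 (fail-walked)  emit P0@[56:58]
pos 59 'b': at 3 (fail-walked)  emit P0@[57:59]
pos 60 'c': at 9 (fail-walked)
pos 61 'a': at 10  emit P2@[61:61],P3@[59:61],P5@[60:61]
pos 62 'a': at 8 (fail-walked)  emit P2@[62:62]
pos 63 'd': at 4 (fail-walked)
pos 64 'b': at 5
pos 65 'c': at 9 (fail-walked)
pos 66 'd': at 11
pos 67 'c': at 12
pos 68 'a': at 13  emit P2@[68:68],P4@[64:68],P5@[67:68]
pos 69 'a': at 8 (fail-walked)  emit P2@[69:69]
pos 70 'c': at 14 (fail-walked)
pos 71 'a': at 15  emit P2@[71:71],P5@[70:71]
pos 72 'b': at 1 (fail-walked)
pos 73 'c': at 9
pos 74 'd': at 11

All matches (sorted): [[4,1],[9,2],[9,4],[9,5],[16,2],[16,4],[16,5],[19,0],[21,2],[21,3],[21,5],[24,0],[31,2],[31,4],[31,5],[35,2],[35,5],[38,2],[39,2],[41,2],[41,5],[44,0],[48,2],[48,3],[48,5],[56,0],[57,0],[58,0],[59,0],[61,2],[61,3],[61,5],[62,2],[68,2],[68,4],[68,5],[69,2],[71,2],[71,5]]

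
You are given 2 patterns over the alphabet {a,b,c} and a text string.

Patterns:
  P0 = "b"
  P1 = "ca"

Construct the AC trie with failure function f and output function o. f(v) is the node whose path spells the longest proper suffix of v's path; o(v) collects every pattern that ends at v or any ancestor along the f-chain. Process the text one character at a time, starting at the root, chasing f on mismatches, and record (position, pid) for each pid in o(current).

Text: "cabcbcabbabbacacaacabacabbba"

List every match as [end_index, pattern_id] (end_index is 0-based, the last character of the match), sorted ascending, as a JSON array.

Build automaton:
Trie (insert patterns):
  n0 'ε': b→1 c→2
  n1 'b': ·  [P0 ends]
  n2 'c': a→3
  n3 'ca': ·  [P1 ends]

BFS fail/out derivation:
  n1('b'): parent n0 fail=0; on 'b' 0 → fail=0;  out {0}∪∅={0}
  n2('c'): parent n0 fail=0; on 'c' 0 → fail=0;  out ∅∪∅=∅
  n3('ca'): parent n2 fail=0; on 'a' 0 → fail=0;  out {1}∪∅={1}

Scan:
pos 0 'c': at 2
pos 1 'a': at 3  emit P1@[0:1]
pos 2 'b': at 1 (fail-walked)  emit P0@[2:2]
pos 3 'c': at 2 (fail-walked)
pos 4 'b': at 1 (fail-walked)  emit P0@[4:4]
pos 5 'c': at 2 (fail-walked)
pos 6 'a': at 3  emit P1@[5:6]
pos 7 'b': at 1 (fail-walked)  emit P0@[7:7]
pos 8 'b': at 1 (fail-walked)  emit P0@[8:8]
pos 9 'a': at 0 (fail-walked)
pos 10 'b': at 1  emit P0@[10:10]
pos 11 'b': at 1 (fail-walked)  emit P0@[11:11]
pos 12 'a': at 0 (fail-walked)
pos 13 'c': at 2
pos 14 'a': at 3  emit P1@[13:14]
pos 15 'c': at 2 (fail-walked)
pos 16 'a': at 3  emit P1@[15:16]
pos 17 'a': at 0 (fail-walked)
pos 18 'c': at 2
pos 19 'a': at 3  emit P1@[18:19]
pos 20 'b': at 1 (fail-walked)  emit P0@[20:20]
pos 21 'a': at 0 (fail-walked)
pos 22 'c': at 2
pos 23 'a': at 3  emit P1@[22:23]
pos 24 'b': at 1 (fail-walked)  emit P0@[24:24]
pos 25 'b': at 1 (fail-walked)  emit P0@[25:25]
pos 26 'b': at 1 (fail-walked)  emit P0@[26:26]
pos 27 'a': at 0 (fail-walked)

All matches (sorted): [[1,1],[2,0],[4,0],[6,1],[7,0],[8,0],[10,0],[11,0],[14,1],[16,1],[19,1],[20,0],[23,1],[24,0],[25,0],[26,0]]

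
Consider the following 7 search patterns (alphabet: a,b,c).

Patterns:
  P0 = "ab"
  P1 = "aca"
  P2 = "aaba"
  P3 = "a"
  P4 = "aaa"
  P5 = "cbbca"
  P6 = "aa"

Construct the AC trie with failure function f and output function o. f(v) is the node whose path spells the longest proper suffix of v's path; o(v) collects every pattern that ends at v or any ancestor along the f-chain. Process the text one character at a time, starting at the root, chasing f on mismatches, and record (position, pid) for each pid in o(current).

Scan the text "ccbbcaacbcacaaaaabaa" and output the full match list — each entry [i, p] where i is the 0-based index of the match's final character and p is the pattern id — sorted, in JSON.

Construct AC machine:
Trie nodes:
  0='ε' goto a→1 c→9
  1='a' goto a→5 b→2 c→3  ←P3
  2='ab' goto ·  ←P0
  3='ac' goto a→4
  4='aca' goto ·  ←P1
  5='aa' goto a→8 b→6  ←P6
  6='aab' goto a→7
  7='aaba' goto ·  ←P2
  8='aaa' goto ·  ←P4
  9='c' goto b→10
  10='cb' goto b→11
  11='cbb' goto c→12
  12='cbbc' goto a→13
  13='cbbca' goto ·  ←P5

BFS fail/out derivation:
  n1('a'): parent n0 fail=0; on 'a' 0 → fail=0;  out {3}∪∅={3}
  n9('c'): parent n0 fail=0; on 'c' 0 → fail=0;  out ∅∪∅=∅
  n2('ab'): parent n1 fail=0; on 'b' 0 → fail=0;  out {0}∪∅={0}
  n3('ac'): parent n1 fail=0; on 'c' 0 → fail=9;  out ∅∪∅=∅
  n5('aa'): parent n1 fail=0; on 'a' 0 → fail=1;  out {6}∪{3}={3,6}
  n10('cb'): parent n9 fail=0; on 'b' 0 → fail=0;  out ∅∪∅=∅
  n4('aca'): parent n3 fail=9; on 'a' 9→0 → fail=1;  out {1}∪{3}={1,3}
  n6('aab'): parent n5 fail=1; on 'b' 1 → fail=2;  out ∅∪{0}={0}
  n8('aaa'): parent n5 fail=1; on 'a' 1 → fail=5;  out {4}∪{3,6}={3,4,6}
  n11('cbb'): parent n10 fail=0; on 'b' 0 → fail=0;  out ∅∪∅=∅
  n7('aaba'): parent n6 fail=2; on 'a' 2→0 → fail=1;  out {2}∪{3}={2,3}
  n12('cbbc'): parent n11 fail=0; on 'c' 0 → fail=9;  out ∅∪∅=∅
  n13('cbbca'): parent n12 fail=9; on 'a' 9→0 → fail=1;  out {5}∪{3}={3,5}

Text stream:
[0] read 'c'  n0⇒n9
[1] read 'c'  n9⇒n9 ·f
[2] read 'b'  n9⇒n10
[3] read 'b'  n10⇒n11
[4] read 'c'  n11⇒n12
[5] read 'a'  n12⇒n13  emit P3@[5:5],P5@[1:5]
[6] read 'a'  n13⇒n5 ·f  emit P3@[6:6],P6@[5:6]
[7] read 'c'  n5⇒n3 ·f
[8] read 'b'  n3⇒n10 ·f
[9] read 'c'  n10⇒n9 ·f
[10] read 'a'  n9⇒n1 ·f  emit P3@[10:10]
[11] read 'c'  n1⇒n3
[12] read 'a'  n3⇒n4  emit P1@[10:12],P3@[12:12]
[13] read 'a'  n4⇒n5 ·f  emit P3@[13:13],P6@[12:13]
[14] read 'a'  n5⇒n8  emit P3@[14:14],P4@[12:14],P6@[13:14]
[15] read 'a'  n8⇒n8 ·f  emit P3@[15:15],P4@[13:15],P6@[14:15]
[16] read 'a'  n8⇒n8 ·f  emit P3@[16:16],P4@[14:16],P6@[15:16]
[17] read 'b'  n8⇒n6 ·f  emit P0@[16:17]
[18] read 'a'  n6⇒n7  emit P2@[15:18],P3@[18:18]
[19] read 'a'  n7⇒n5 ·f  emit P3@[19:19],P6@[18:19]

Result: [[5,3],[5,5],[6,3],[6,6],[10,3],[12,1],[12,3],[13,3],[13,6],[14,3],[14,4],[14,6],[15,3],[15,4],[15,6],[16,3],[16,4],[16,6],[17,0],[18,2],[18,3],[19,3],[19,6]]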